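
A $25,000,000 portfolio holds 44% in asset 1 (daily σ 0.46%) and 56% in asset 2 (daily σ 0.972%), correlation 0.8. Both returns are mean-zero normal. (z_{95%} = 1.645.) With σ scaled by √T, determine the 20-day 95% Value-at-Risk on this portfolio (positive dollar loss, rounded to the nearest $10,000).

$1,320,000

σ_p = √(0.44²·0.46² + 0.56²·0.972² + 2·0.8·0.44·0.56·0.46·0.972) = 0.717%.
σ_{20d} = 0.717% × √20 = 3.207%.
VaR = 1.645 × 3.207% = 5.276%; on $25,000,000 that is $1,319,000.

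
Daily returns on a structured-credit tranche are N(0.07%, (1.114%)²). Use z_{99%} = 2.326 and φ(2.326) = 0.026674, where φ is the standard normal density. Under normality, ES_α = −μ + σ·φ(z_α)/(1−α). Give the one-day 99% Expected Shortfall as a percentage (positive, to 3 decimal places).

2.901%

Tail multiplier: φ(z)/(1−α) = 0.026674 / 0.01 = 2.667.
ES = −(0.07%) + 1.114% × 2.667 = 2.901%.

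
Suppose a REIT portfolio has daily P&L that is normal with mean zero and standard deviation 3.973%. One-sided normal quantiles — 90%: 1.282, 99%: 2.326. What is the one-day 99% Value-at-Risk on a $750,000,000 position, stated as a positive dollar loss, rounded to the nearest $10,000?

$69,310,000

VaR = z·σ = 2.326 × 3.973% = 9.241%.
On $750,000,000: 0.09241 × $750,000,000 = $69,307,500.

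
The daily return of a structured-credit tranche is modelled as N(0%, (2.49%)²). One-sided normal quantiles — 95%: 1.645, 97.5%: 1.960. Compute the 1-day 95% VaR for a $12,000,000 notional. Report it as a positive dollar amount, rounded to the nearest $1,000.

$492,000

VaR = z·σ = 1.645 × 2.49% = 4.096%.
On $12,000,000: 0.04096 × $12,000,000 = $491,520.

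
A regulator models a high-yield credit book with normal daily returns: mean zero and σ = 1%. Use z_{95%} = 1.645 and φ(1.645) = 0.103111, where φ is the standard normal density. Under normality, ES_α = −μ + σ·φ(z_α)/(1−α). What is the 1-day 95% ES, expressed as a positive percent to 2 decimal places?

2.06%

Tail multiplier: φ(z)/(1−α) = 0.103111 / 0.05 = 2.062.
ES = 1% × 2.062 = 2.062%.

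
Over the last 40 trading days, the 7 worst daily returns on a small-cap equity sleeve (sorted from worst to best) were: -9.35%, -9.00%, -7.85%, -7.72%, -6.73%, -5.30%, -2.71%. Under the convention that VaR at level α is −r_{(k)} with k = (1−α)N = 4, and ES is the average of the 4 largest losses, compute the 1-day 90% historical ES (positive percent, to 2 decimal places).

The 4 worst returns sum to -33.92%.
ES = −(-33.92%) / 4 = 8.48%.

8.48%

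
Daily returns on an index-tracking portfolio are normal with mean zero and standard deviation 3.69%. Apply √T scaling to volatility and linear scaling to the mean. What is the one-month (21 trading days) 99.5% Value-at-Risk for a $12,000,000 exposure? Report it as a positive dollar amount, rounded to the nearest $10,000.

$5,230,000

At 99.5%, z = 2.576.
σ_{21d} = 3.69% × √21 = 16.910%.
VaR = 2.576 × 16.910% = 43.560%.
On $12,000,000: 0.43560 × $12,000,000 = $5,227,200.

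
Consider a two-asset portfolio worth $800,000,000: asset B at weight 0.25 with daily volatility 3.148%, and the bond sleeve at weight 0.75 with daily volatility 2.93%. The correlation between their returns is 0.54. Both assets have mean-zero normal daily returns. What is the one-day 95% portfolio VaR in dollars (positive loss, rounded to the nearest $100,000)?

$35,600,000

σ_p² = 0.25²·3.148² + 0.75²·2.93² + 2·0.54·0.25·0.75·3.148·2.93 = 7.3162 (%²).
σ_p = √7.3162 = 2.705%.
At 95%, z = 1.645.
VaR = 1.645 × 2.705% = 4.450%; on $800,000,000 that is $35,600,000.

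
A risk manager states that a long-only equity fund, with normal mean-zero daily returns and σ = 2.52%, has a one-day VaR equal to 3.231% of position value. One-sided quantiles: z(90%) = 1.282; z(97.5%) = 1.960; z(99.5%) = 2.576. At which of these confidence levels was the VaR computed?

90%

Implied z = VaR/σ = 3.231 / 2.52 = 1.282.
This matches z(90%) = 1.282.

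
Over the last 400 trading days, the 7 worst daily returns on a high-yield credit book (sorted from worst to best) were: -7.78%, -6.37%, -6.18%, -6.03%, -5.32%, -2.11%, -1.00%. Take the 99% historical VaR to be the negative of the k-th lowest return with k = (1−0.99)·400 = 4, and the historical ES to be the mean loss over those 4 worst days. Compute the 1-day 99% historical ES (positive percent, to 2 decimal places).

The 4 worst returns sum to -26.36%.
ES = −(-26.36%) / 4 = 6.59%.

6.59%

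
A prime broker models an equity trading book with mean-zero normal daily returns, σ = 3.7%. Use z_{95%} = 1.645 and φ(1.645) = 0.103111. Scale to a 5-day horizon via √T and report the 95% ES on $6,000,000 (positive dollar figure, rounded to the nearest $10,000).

$1,020,000

σ_{5d} = 3.7% × √5 = 8.273%.
ES multiplier = φ(z)/(1−α) = 0.103111/0.05 = 2.062.
ES = 8.273% × 2.062 = 17.059%; on $6,000,000: $1,023,540.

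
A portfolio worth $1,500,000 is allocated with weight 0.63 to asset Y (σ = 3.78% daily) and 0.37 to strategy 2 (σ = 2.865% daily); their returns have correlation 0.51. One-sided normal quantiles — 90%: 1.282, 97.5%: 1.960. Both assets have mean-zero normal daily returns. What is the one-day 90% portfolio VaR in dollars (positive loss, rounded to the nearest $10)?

σ_p² = 0.63²·3.78² + 0.37²·2.865² + 2·0.51·0.63·0.37·3.78·2.865 = 9.3697 (%²).
σ_p = √9.3697 = 3.061%.
VaR = 1.282 × 3.061% = 3.924%; on $1,500,000 that is $58,860.

$58,860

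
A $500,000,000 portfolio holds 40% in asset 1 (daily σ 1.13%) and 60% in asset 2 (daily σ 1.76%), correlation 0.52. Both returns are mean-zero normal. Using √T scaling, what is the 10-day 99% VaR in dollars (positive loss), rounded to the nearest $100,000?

σ_p = √(0.4²·1.13² + 0.6²·1.76² + 2·0.52·0.4·0.6·1.13·1.76) = 1.348%.
σ_{10d} = 1.348% × √10 = 4.263%.
z(99%) = 2.326.
VaR = 2.326 × 4.263% = 9.916%; on $500,000,000 that is $49,580,000.

$49,600,000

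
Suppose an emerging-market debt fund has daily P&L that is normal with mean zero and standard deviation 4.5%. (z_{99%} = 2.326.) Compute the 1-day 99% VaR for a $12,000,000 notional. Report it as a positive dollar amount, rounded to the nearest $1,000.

$1,256,000

VaR = z·σ = 2.326 × 4.5% = 10.467%.
On $12,000,000: 0.10467 × $12,000,000 = $1,256,040.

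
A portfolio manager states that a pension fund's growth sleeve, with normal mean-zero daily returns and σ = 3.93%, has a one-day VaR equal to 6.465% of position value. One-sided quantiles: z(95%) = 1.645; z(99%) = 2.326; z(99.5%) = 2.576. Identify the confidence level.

95%

Implied z = VaR/σ = 6.465 / 3.93 = 1.645.
This matches z(95%) = 1.645.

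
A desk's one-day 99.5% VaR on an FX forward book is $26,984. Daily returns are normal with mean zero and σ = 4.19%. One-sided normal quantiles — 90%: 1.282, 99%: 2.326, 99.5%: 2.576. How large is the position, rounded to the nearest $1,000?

VaR as a fraction of value: z·σ = 2.576 × 4.19% = 10.7934%.
Position = $26,984 / 0.107934 = $250,004.

$250,000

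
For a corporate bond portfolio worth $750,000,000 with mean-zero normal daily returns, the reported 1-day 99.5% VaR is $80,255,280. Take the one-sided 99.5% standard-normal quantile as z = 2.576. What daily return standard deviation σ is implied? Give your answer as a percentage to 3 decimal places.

4.154%

VaR as a fraction: $80,255,280 / $750,000,000 = 10.701%.
σ = VaR / z = 10.701% / 2.576 = 4.154%.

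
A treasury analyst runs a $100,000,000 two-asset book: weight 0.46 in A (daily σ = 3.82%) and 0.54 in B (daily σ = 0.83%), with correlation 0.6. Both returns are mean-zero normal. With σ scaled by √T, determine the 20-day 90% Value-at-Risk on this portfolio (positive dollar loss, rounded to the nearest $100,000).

σ_p = √(0.46²·3.82² + 0.54²·0.83² + 2·0.6·0.46·0.54·3.82·0.83) = 2.058%.
σ_{20d} = 2.058% × √20 = 9.204%.
z(90%) = 1.282.
VaR = 1.282 × 9.204% = 11.800%; on $100,000,000 that is $11,800,000.

$11,800,000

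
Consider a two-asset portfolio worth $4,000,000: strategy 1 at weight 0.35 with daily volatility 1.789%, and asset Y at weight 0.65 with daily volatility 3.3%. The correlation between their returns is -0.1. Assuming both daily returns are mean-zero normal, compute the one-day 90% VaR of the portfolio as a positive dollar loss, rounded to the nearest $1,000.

$111,000

σ_p² = 0.35²·1.789² + 0.65²·3.3² + 2·-0.1·0.35·0.65·1.789·3.3 = 4.7245 (%²).
σ_p = √4.7245 = 2.174%.
At 90%, z = 1.282.
VaR = 1.282 × 2.174% = 2.787%; on $4,000,000 that is $111,480.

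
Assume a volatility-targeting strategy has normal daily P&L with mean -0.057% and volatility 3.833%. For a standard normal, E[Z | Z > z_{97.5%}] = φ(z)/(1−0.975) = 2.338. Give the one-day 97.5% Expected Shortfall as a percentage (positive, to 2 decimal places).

9.02%

ES = −(-0.057%) + 3.833% × 2.338 = 9.019%.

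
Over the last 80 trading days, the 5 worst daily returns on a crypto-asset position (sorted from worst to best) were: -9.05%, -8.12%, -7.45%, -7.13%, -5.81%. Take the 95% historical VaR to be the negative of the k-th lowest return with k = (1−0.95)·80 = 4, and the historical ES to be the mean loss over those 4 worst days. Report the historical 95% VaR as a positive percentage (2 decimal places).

7.13%

k = 4; the 4th lowest return is -7.13%, so VaR = 7.13%.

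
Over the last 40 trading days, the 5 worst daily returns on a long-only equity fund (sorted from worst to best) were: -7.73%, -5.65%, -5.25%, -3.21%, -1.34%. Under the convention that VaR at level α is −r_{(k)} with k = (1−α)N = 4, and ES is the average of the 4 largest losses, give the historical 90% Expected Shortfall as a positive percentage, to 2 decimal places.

5.46%

The 4 worst returns sum to -21.84%.
ES = −(-21.84%) / 4 = 5.46%.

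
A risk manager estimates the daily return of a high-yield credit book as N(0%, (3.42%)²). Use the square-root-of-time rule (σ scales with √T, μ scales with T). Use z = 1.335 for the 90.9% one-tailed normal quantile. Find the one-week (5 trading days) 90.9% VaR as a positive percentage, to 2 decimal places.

10.21%

σ_{5d} = 3.42% × √5 = 7.647%.
VaR = 1.335 × 7.647% = 10.209%.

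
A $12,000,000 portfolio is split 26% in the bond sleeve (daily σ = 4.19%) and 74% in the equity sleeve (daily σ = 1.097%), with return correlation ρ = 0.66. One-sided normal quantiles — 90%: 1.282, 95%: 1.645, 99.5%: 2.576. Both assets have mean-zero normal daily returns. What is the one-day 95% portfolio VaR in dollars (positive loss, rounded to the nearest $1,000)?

$343,000

σ_p² = 0.26²·4.19² + 0.74²·1.097² + 2·0.66·0.26·0.74·4.19·1.097 = 3.0131 (%²).
σ_p = √3.0131 = 1.736%.
VaR = 1.645 × 1.736% = 2.856%; on $12,000,000 that is $342,720.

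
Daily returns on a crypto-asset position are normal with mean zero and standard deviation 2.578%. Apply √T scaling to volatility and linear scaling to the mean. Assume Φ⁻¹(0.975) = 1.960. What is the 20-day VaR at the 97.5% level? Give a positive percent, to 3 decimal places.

22.597%

σ_{20d} = 2.578% × √20 = 11.529%.
VaR = 1.960 × 11.529% = 22.597%.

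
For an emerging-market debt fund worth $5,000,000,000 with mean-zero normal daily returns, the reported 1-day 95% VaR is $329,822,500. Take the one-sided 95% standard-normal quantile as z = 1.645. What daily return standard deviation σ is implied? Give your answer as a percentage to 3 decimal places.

VaR as a fraction: $329,822,500 / $5,000,000,000 = 6.596%.
σ = VaR / z = 6.596% / 1.645 = 4.010%.

4.010%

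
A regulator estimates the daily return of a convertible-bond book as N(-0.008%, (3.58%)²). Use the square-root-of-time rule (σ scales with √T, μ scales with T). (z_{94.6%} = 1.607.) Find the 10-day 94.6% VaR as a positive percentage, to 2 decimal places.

18.27%

σ_{10d} = 3.58% × √10 = 11.321%; μ_{10d} = 10 × -0.008% = -0.080%.
VaR = −(-0.080%) + 1.607 × 11.321% = 18.273%.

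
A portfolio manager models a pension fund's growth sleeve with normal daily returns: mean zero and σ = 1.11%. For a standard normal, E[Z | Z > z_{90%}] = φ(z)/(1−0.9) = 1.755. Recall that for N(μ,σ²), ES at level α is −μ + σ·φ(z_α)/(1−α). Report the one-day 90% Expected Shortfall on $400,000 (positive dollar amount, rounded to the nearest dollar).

ES = 1.11% × 1.755 = 1.948%.
On $400,000: 0.01948 × $400,000 = $7,792.

$7,792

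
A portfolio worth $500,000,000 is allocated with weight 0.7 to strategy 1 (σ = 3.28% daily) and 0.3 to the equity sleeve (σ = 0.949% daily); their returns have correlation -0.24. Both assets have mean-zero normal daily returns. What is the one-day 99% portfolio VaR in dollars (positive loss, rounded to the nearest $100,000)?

σ_p² = 0.7²·3.28² + 0.3²·0.949² + 2·-0.24·0.7·0.3·3.28·0.949 = 5.0389 (%²).
σ_p = √5.0389 = 2.245%.
At 99%, z = 2.326.
VaR = 2.326 × 2.245% = 5.222%; on $500,000,000 that is $26,110,000.

$26,100,000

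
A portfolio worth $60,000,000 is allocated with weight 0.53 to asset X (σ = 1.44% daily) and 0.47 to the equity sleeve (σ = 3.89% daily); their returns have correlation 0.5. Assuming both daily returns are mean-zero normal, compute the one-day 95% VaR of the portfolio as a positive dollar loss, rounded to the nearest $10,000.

$2,280,000

σ_p² = 0.53²·1.44² + 0.47²·3.89² + 2·0.5·0.53·0.47·1.44·3.89 = 5.3205 (%²).
σ_p = √5.3205 = 2.307%.
At 95%, z = 1.645.
VaR = 1.645 × 2.307% = 3.795%; on $60,000,000 that is $2,277,000.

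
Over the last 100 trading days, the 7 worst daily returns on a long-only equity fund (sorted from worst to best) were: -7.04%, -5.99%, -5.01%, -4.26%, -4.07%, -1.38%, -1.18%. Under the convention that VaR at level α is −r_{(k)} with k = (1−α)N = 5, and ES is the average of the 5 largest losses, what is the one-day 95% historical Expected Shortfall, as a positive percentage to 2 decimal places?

The 5 worst returns sum to -26.37%.
ES = −(-26.37%) / 5 = 5.274% ≈ 5.27%.

5.27%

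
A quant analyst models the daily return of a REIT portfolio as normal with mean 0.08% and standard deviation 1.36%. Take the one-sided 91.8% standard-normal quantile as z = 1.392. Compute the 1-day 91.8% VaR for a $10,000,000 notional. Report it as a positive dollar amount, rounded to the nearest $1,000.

VaR = −μ + z·σ = −(0.08%) + 1.392 × 1.36% = 1.813%.
On $10,000,000: 0.01813 × $10,000,000 = $181,300.

$181,000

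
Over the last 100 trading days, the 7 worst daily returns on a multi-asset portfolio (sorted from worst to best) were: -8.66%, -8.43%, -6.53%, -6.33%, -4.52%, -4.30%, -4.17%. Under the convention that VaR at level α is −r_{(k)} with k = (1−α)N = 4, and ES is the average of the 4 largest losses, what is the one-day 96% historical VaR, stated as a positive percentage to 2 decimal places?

k = 4; the 4th lowest return is -6.33%, so VaR = 6.33%.

6.33%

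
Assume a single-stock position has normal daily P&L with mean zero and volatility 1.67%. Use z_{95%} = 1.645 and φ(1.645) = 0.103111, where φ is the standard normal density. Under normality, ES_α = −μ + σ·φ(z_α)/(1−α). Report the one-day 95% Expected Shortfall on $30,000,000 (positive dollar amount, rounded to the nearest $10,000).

$1,030,000

Tail multiplier: φ(z)/(1−α) = 0.103111 / 0.05 = 2.062.
ES = 1.67% × 2.062 = 3.444%.
On $30,000,000: 0.03444 × $30,000,000 = $1,033,200.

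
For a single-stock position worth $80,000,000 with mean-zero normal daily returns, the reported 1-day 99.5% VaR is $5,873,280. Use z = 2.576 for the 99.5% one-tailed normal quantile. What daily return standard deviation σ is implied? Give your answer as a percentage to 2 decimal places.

VaR as a fraction: $5,873,280 / $80,000,000 = 7.342%.
σ = VaR / z = 7.342% / 2.576 = 2.850%.

2.85%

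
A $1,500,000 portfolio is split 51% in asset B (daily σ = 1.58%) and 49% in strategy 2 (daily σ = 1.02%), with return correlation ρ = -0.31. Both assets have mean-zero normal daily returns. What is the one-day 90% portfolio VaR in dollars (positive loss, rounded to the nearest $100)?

σ_p² = 0.51²·1.58² + 0.49²·1.02² + 2·-0.31·0.51·0.49·1.58·1.02 = 0.6494 (%²).
σ_p = √0.6494 = 0.806%.
At 90%, z = 1.282.
VaR = 1.282 × 0.806% = 1.033%; on $1,500,000 that is $15,495.

$15,500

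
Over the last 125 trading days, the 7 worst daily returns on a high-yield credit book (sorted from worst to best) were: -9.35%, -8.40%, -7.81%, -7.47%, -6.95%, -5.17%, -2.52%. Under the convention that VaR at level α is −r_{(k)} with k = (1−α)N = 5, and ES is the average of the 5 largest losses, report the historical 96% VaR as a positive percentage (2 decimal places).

6.95%

k = 5; the 5th lowest return is -6.95%, so VaR = 6.95%.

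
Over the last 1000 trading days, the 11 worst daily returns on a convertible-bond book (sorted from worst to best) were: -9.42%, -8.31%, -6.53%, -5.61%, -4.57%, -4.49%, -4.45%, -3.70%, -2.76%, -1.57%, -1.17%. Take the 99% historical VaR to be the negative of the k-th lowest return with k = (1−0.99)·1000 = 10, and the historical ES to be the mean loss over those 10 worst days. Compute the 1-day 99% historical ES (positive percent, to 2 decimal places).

The 10 worst returns sum to -51.41%.
ES = −(-51.41%) / 10 = 5.141% ≈ 5.14%.

5.14%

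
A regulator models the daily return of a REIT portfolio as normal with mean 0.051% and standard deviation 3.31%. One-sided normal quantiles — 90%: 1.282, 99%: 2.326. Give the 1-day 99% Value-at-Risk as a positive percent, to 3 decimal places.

VaR = −μ + z·σ = −(0.051%) + 2.326 × 3.31% = 7.648%.

7.648%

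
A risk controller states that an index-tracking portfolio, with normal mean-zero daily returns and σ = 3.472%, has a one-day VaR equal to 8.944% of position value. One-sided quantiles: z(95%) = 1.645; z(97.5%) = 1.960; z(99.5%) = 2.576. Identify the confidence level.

99.5%

Implied z = VaR/σ = 8.944 / 3.472 = 2.576.
This matches z(99.5%) = 2.576.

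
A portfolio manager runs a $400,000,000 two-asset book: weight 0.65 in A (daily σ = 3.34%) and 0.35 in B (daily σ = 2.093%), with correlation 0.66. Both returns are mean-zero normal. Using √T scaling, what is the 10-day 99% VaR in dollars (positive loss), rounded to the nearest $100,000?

σ_p = √(0.65²·3.34² + 0.35²·2.093² + 2·0.66·0.65·0.35·3.34·2.093) = 2.711%.
σ_{10d} = 2.711% × √10 = 8.573%.
z(99%) = 2.326.
VaR = 2.326 × 8.573% = 19.941%; on $400,000,000 that is $79,764,000.

$79,800,000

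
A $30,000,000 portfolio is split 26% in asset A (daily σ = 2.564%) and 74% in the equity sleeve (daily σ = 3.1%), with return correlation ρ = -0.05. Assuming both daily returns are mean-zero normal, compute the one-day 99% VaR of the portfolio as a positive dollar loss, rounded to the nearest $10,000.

$1,640,000

σ_p² = 0.26²·2.564² + 0.74²·3.1² + 2·-0.05·0.26·0.74·2.564·3.1 = 5.5539 (%²).
σ_p = √5.5539 = 2.357%.
At 99%, z = 2.326.
VaR = 2.326 × 2.357% = 5.482%; on $30,000,000 that is $1,644,600.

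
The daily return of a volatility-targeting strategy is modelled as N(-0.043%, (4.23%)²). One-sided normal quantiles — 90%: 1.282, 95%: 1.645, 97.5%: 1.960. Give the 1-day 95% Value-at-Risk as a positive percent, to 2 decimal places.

7.00%

VaR = −μ + z·σ = −(-0.043%) + 1.645 × 4.23% = 7.001%.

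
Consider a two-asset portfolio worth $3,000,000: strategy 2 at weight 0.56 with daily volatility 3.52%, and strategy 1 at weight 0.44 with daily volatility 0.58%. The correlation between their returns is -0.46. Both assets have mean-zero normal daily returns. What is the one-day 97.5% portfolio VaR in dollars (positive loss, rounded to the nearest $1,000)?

σ_p² = 0.56²·3.52² + 0.44²·0.58² + 2·-0.46·0.56·0.44·3.52·0.58 = 3.4880 (%²).
σ_p = √3.4880 = 1.868%.
At 97.5%, z = 1.960.
VaR = 1.960 × 1.868% = 3.661%; on $3,000,000 that is $109,830.

$110,000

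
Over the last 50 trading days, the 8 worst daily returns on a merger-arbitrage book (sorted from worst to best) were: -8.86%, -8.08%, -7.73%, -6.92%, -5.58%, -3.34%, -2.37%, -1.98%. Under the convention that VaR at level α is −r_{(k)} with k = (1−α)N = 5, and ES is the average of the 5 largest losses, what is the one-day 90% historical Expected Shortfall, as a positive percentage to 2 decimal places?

7.43%

The 5 worst returns sum to -37.17%.
ES = −(-37.17%) / 5 = 7.434% ≈ 7.43%.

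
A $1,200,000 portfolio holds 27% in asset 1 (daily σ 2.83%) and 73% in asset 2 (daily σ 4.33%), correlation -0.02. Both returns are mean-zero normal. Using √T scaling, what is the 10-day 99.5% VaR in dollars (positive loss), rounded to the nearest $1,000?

σ_p = √(0.27²·2.83² + 0.73²·4.33² + 2·-0.02·0.27·0.73·2.83·4.33) = 3.237%.
σ_{10d} = 3.237% × √10 = 10.236%.
z(99.5%) = 2.576.
VaR = 2.576 × 10.236% = 26.368%; on $1,200,000 that is $316,416.

$316,000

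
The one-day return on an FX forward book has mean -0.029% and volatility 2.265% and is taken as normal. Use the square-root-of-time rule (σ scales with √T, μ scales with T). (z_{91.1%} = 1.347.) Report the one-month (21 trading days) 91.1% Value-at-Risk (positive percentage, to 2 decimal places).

14.59%

σ_{21d} = 2.265% × √21 = 10.380%; μ_{21d} = 21 × -0.029% = -0.609%.
VaR = −(-0.609%) + 1.347 × 10.380% = 14.591%.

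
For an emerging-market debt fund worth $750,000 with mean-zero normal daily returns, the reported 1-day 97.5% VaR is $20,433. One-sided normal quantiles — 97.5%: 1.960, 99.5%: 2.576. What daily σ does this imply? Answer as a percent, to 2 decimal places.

1.39%

VaR as a fraction: $20,433 / $750,000 = 2.724%.
σ = VaR / z = 2.724% / 1.960 = 1.390%.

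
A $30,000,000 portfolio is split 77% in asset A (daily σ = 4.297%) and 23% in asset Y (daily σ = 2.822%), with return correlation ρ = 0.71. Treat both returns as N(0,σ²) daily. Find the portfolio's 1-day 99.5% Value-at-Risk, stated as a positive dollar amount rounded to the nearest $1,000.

σ_p² = 0.77²·4.297² + 0.23²·2.822² + 2·0.71·0.77·0.23·4.297·2.822 = 14.4182 (%²).
σ_p = √14.4182 = 3.797%.
At 99.5%, z = 2.576.
VaR = 2.576 × 3.797% = 9.781%; on $30,000,000 that is $2,934,300.

$2,934,000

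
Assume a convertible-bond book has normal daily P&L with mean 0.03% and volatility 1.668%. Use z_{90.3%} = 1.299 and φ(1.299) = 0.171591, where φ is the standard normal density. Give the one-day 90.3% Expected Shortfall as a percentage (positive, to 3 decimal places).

Tail multiplier: φ(z)/(1−α) = 0.171591 / 0.097 = 1.769.
ES = −(0.03%) + 1.668% × 1.769 = 2.921%.

2.921%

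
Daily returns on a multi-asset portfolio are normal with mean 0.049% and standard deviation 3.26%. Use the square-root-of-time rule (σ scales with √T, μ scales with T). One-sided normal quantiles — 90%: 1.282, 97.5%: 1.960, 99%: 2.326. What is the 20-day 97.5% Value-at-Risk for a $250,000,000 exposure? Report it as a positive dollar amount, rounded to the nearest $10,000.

σ_{20d} = 3.26% × √20 = 14.579%; μ_{20d} = 20 × 0.049% = 0.980%.
VaR = −(0.980%) + 1.960 × 14.579% = 27.595%.
On $250,000,000: 0.27595 × $250,000,000 = $68,987,500.

$68,990,000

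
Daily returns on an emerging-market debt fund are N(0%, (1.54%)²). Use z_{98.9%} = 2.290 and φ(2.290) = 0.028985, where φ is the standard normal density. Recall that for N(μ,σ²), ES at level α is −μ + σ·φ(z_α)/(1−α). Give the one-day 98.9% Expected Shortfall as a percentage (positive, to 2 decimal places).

4.06%

Tail multiplier: φ(z)/(1−α) = 0.028985 / 0.011 = 2.635.
ES = 1.54% × 2.635 = 4.058%.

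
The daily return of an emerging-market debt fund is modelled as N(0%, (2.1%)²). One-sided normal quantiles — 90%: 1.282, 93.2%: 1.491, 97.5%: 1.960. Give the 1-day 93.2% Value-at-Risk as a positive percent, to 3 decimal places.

VaR = z·σ = 1.491 × 2.1% = 3.131%.

3.131%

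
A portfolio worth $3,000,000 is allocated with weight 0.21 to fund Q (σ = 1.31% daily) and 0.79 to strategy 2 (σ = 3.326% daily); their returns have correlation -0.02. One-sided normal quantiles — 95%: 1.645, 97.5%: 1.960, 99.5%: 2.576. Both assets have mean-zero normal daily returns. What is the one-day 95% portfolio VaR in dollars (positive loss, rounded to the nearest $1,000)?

$130,000

σ_p² = 0.21²·1.31² + 0.79²·3.326² + 2·-0.02·0.21·0.79·1.31·3.326 = 6.9507 (%²).
σ_p = √6.9507 = 2.636%.
VaR = 1.645 × 2.636% = 4.336%; on $3,000,000 that is $130,080.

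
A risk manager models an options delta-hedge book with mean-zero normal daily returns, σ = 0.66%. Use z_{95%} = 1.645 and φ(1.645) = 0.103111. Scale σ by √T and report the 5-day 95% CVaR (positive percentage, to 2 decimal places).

σ_{5d} = 0.66% × √5 = 1.476%.
ES multiplier = φ(z)/(1−α) = 0.103111/0.05 = 2.062.
ES = 1.476% × 2.062 = 3.044%.

3.04%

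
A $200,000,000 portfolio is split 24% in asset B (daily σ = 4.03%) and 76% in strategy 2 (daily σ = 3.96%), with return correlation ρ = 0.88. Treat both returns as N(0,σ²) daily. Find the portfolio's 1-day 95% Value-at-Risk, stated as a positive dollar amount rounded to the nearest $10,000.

σ_p² = 0.24²·4.03² + 0.76²·3.96² + 2·0.88·0.24·0.76·4.03·3.96 = 15.1163 (%²).
σ_p = √15.1163 = 3.888%.
At 95%, z = 1.645.
VaR = 1.645 × 3.888% = 6.396%; on $200,000,000 that is $12,792,000.

$12,790,000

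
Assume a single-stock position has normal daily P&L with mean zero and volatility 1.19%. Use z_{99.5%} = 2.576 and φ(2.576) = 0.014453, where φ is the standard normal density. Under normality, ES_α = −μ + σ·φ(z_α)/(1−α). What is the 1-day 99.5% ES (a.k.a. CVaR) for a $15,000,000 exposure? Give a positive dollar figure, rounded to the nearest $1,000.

Tail multiplier: φ(z)/(1−α) = 0.014453 / 0.005 = 2.891.
ES = 1.19% × 2.891 = 3.440%.
On $15,000,000: 0.03440 × $15,000,000 = $516,000.

$516,000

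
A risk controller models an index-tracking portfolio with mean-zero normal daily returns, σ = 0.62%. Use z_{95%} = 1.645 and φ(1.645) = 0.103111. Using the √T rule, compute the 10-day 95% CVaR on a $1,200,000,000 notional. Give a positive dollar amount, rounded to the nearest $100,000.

$48,500,000

σ_{10d} = 0.62% × √10 = 1.961%.
ES multiplier = φ(z)/(1−α) = 0.103111/0.05 = 2.062.
ES = 1.961% × 2.062 = 4.044%; on $1,200,000,000: $48,528,000.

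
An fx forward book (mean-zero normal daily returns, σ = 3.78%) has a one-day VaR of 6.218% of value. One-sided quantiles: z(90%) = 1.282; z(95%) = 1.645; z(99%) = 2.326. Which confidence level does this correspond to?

Implied z = VaR/σ = 6.218 / 3.78 = 1.645.
This matches z(95%) = 1.645.

95%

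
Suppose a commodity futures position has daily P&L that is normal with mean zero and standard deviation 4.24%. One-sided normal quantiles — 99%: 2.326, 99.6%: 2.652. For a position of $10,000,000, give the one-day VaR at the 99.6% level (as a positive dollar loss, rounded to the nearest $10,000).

VaR = z·σ = 2.652 × 4.24% = 11.244%.
On $10,000,000: 0.11244 × $10,000,000 = $1,124,400.

$1,120,000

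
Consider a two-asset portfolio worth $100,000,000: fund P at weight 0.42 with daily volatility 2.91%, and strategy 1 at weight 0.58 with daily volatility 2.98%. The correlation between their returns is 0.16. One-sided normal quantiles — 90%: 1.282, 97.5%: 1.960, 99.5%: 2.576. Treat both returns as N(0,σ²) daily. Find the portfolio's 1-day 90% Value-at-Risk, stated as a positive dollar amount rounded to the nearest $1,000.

σ_p² = 0.42²·2.91² + 0.58²·2.98² + 2·0.16·0.42·0.58·2.91·2.98 = 5.1571 (%²).
σ_p = √5.1571 = 2.271%.
VaR = 1.282 × 2.271% = 2.911%; on $100,000,000 that is $2,911,000.

$2,911,000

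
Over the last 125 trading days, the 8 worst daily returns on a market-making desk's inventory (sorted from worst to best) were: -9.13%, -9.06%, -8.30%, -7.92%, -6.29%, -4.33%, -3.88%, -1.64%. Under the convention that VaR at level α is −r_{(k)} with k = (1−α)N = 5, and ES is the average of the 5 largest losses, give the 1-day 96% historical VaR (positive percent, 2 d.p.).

k = 5; the 5th lowest return is -6.29%, so VaR = 6.29%.

6.29%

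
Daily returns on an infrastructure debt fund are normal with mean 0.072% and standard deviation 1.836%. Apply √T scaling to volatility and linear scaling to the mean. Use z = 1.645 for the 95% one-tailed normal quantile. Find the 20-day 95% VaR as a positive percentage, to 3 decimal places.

12.067%

σ_{20d} = 1.836% × √20 = 8.211%; μ_{20d} = 20 × 0.072% = 1.440%.
VaR = −(1.440%) + 1.645 × 8.211% = 12.067%.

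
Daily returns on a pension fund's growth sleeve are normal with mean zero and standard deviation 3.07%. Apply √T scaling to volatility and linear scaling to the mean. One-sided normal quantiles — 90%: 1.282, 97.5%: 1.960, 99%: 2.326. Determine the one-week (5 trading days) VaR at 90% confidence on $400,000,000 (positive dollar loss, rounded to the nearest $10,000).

$35,200,000

σ_{5d} = 3.07% × √5 = 6.865%.
VaR = 1.282 × 6.865% = 8.801%.
On $400,000,000: 0.08801 × $400,000,000 = $35,204,000.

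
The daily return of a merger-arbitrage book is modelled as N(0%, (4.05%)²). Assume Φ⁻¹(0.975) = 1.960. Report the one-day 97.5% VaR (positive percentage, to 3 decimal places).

VaR = z·σ = 1.960 × 4.05% = 7.938%.

7.938%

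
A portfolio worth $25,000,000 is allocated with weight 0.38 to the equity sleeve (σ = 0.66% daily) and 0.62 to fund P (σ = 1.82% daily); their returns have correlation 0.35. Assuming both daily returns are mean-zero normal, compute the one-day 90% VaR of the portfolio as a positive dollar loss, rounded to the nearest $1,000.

σ_p² = 0.38²·0.66² + 0.62²·1.82² + 2·0.35·0.38·0.62·0.66·1.82 = 1.5343 (%²).
σ_p = √1.5343 = 1.239%.
At 90%, z = 1.282.
VaR = 1.282 × 1.239% = 1.588%; on $25,000,000 that is $397,000.

$397,000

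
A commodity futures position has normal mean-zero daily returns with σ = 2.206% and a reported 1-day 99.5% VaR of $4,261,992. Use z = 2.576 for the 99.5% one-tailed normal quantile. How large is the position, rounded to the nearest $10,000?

$75,000,000

VaR as a fraction of value: z·σ = 2.576 × 2.206% = 5.68266%.
Position = $4,261,992 / 0.0568266 = $75,000,000.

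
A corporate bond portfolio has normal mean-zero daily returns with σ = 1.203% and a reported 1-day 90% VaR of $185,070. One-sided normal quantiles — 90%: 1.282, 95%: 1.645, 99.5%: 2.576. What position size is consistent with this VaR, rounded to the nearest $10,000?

VaR as a fraction of value: z·σ = 1.282 × 1.203% = 1.54225%.
Position = $185,070 / 0.0154225 = $12,000,031.

$12,000,000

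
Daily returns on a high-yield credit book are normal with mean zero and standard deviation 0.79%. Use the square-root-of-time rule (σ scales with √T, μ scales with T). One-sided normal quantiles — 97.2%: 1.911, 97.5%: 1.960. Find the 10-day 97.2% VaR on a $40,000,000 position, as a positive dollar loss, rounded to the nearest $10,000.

σ_{10d} = 0.79% × √10 = 2.498%.
VaR = 1.911 × 2.498% = 4.774%.
On $40,000,000: 0.04774 × $40,000,000 = $1,909,600.

$1,910,000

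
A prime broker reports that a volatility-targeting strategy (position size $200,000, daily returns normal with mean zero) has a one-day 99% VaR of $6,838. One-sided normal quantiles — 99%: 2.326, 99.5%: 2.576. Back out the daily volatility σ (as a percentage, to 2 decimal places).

1.47%

VaR as a fraction: $6,838 / $200,000 = 3.419%.
σ = VaR / z = 3.419% / 2.326 = 1.470%.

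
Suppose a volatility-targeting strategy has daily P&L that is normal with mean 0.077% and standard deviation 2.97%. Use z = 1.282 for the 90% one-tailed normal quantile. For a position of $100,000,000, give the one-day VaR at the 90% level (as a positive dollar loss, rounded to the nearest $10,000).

VaR = −μ + z·σ = −(0.077%) + 1.282 × 2.97% = 3.731%.
On $100,000,000: 0.03731 × $100,000,000 = $3,731,000.

$3,730,000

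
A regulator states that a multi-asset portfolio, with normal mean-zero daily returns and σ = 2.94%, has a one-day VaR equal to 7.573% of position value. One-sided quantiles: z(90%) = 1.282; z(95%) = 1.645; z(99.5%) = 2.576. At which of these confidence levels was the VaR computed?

99.5%

Implied z = VaR/σ = 7.573 / 2.94 = 2.576.
This matches z(99.5%) = 2.576.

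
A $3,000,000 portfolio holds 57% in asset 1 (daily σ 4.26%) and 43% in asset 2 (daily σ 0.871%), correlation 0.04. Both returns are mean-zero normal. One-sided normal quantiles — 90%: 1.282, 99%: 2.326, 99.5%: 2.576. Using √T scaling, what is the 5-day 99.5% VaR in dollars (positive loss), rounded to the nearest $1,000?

$427,000

σ_p = √(0.57²·4.26² + 0.43²·0.871² + 2·0.04·0.57·0.43·4.26·0.871) = 2.472%.
σ_{5d} = 2.472% × √5 = 5.528%.
VaR = 2.576 × 5.528% = 14.240%; on $3,000,000 that is $427,200.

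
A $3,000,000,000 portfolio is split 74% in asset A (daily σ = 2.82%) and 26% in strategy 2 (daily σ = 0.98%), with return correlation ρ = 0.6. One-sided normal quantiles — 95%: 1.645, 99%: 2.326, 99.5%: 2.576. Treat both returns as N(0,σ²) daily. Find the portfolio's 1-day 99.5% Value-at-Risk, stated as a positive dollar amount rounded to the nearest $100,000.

$173,800,000

σ_p² = 0.74²·2.82² + 0.26²·0.98² + 2·0.6·0.74·0.26·2.82·0.98 = 5.0577 (%²).
σ_p = √5.0577 = 2.249%.
VaR = 2.576 × 2.249% = 5.793%; on $3,000,000,000 that is $173,790,000.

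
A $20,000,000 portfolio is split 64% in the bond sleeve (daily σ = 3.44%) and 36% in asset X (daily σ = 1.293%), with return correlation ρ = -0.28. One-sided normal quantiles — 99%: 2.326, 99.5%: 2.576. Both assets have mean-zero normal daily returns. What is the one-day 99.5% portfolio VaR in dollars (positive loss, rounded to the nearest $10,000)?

$1,090,000

σ_p² = 0.64²·3.44² + 0.36²·1.293² + 2·-0.28·0.64·0.36·3.44·1.293 = 4.4898 (%²).
σ_p = √4.4898 = 2.119%.
VaR = 2.576 × 2.119% = 5.459%; on $20,000,000 that is $1,091,800.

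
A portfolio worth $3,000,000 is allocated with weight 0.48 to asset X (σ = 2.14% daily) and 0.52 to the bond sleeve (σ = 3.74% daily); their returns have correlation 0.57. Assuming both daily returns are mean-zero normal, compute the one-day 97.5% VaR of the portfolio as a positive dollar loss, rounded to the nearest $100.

$156,800

σ_p² = 0.48²·2.14² + 0.52²·3.74² + 2·0.57·0.48·0.52·2.14·3.74 = 7.1148 (%²).
σ_p = √7.1148 = 2.667%.
At 97.5%, z = 1.960.
VaR = 1.960 × 2.667% = 5.227%; on $3,000,000 that is $156,810.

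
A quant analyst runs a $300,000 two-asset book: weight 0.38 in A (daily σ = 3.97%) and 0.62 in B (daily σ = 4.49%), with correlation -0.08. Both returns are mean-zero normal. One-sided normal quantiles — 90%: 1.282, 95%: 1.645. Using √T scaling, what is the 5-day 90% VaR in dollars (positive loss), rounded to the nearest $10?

$26,300

σ_p = √(0.38²·3.97² + 0.62²·4.49² + 2·-0.08·0.38·0.62·3.97·4.49) = 3.058%.
σ_{5d} = 3.058% × √5 = 6.838%.
VaR = 1.282 × 6.838% = 8.766%; on $300,000 that is $26,298.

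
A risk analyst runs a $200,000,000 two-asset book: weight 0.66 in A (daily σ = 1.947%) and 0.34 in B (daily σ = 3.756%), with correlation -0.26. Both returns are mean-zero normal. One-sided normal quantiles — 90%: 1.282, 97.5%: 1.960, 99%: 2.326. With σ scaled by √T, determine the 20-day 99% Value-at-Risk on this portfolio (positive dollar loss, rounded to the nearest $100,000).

$32,400,000

σ_p = √(0.66²·1.947² + 0.34²·3.756² + 2·-0.26·0.66·0.34·1.947·3.756) = 1.558%.
σ_{20d} = 1.558% × √20 = 6.968%.
VaR = 2.326 × 6.968% = 16.208%; on $200,000,000 that is $32,416,000.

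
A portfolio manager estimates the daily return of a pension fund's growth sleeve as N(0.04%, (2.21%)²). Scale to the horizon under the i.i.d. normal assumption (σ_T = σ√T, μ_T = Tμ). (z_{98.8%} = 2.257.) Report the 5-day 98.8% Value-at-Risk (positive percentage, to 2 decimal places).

10.95%

σ_{5d} = 2.21% × √5 = 4.942%; μ_{5d} = 5 × 0.04% = 0.200%.
VaR = −(0.200%) + 2.257 × 4.942% = 10.954%.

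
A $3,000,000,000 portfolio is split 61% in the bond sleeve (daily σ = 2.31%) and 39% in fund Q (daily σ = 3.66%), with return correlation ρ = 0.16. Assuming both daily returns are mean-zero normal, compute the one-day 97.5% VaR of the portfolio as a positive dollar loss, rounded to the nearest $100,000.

$127,000,000

σ_p² = 0.61²·2.31² + 0.39²·3.66² + 2·0.16·0.61·0.39·2.31·3.66 = 4.6667 (%²).
σ_p = √4.6667 = 2.160%.
At 97.5%, z = 1.960.
VaR = 1.960 × 2.160% = 4.234%; on $3,000,000,000 that is $127,020,000.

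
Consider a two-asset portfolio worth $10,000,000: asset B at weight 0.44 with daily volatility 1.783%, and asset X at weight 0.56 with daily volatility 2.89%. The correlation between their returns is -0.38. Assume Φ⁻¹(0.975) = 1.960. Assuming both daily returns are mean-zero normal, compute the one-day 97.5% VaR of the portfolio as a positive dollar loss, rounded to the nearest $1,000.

$295,000

σ_p² = 0.44²·1.783² + 0.56²·2.89² + 2·-0.38·0.44·0.56·1.783·2.89 = 2.2697 (%²).
σ_p = √2.2697 = 1.507%.
VaR = 1.960 × 1.507% = 2.954%; on $10,000,000 that is $295,400.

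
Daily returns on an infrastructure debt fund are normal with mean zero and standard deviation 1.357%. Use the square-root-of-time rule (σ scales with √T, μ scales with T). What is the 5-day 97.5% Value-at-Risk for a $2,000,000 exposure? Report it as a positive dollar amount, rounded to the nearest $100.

$118,900

At 97.5%, z = 1.960.
σ_{5d} = 1.357% × √5 = 3.034%.
VaR = 1.960 × 3.034% = 5.947%.
On $2,000,000: 0.05947 × $2,000,000 = $118,940.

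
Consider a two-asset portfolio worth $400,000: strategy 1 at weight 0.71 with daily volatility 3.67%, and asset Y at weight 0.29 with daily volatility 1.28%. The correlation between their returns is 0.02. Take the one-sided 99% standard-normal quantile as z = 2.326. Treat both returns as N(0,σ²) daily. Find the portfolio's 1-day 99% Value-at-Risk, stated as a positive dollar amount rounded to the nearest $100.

σ_p² = 0.71²·3.67² + 0.29²·1.28² + 2·0.02·0.71·0.29·3.67·1.28 = 6.9662 (%²).
σ_p = √6.9662 = 2.639%.
VaR = 2.326 × 2.639% = 6.138%; on $400,000 that is $24,552.

$24,600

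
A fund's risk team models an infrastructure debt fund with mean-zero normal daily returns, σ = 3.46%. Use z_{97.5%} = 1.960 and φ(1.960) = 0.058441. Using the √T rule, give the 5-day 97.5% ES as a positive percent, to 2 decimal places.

18.09%

σ_{5d} = 3.46% × √5 = 7.737%.
ES multiplier = φ(z)/(1−α) = 0.058441/0.025 = 2.338.
ES = 7.737% × 2.338 = 18.089%.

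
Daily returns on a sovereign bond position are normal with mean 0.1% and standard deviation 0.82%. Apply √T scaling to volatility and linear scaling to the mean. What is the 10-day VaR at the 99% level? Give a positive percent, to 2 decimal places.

At 99%, z = 2.326.
σ_{10d} = 0.82% × √10 = 2.593%; μ_{10d} = 10 × 0.1% = 1.000%.
VaR = −(1.000%) + 2.326 × 2.593% = 5.031%.

5.03%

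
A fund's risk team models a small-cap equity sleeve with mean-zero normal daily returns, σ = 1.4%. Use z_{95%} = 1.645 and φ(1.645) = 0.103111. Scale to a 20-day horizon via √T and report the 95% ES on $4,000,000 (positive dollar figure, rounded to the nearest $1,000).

σ_{20d} = 1.4% × √20 = 6.261%.
ES multiplier = φ(z)/(1−α) = 0.103111/0.05 = 2.062.
ES = 6.261% × 2.062 = 12.910%; on $4,000,000: $516,400.

$516,000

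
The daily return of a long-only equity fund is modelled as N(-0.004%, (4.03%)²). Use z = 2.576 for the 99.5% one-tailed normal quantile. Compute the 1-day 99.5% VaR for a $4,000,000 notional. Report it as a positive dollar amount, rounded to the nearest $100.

$415,400

VaR = −μ + z·σ = −(-0.004%) + 2.576 × 4.03% = 10.385%.
On $4,000,000: 0.10385 × $4,000,000 = $415,400.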